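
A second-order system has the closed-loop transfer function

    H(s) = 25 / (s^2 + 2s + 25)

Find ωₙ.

Compare the denominator to the standard form s^2 + 2ζωₙs + ωₙ².
ωₙ² = 25, so ωₙ = 5 rad/s.

ωₙ = 5 rad/s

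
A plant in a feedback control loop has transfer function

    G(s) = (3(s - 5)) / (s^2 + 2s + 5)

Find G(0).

G(0) = -3

At s = 0 each factor (s + a) contributes a and each (s^2 + bs + c) contributes c.
G(0) = 3·(-5) / ((5)) = -15/5 = -3.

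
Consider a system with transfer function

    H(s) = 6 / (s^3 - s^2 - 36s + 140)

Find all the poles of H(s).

s = 4 ± 2j, -7

The poles are the roots of the denominator s^3 - s^2 - 36s + 140 = 0.
Trying s = -7: the polynomial evaluates to 0, so (s + 7) is a factor.
Dividing out leaves s^2 - 8s + 20 = 0.
The quadratic formula then gives s = 4 ± 2j.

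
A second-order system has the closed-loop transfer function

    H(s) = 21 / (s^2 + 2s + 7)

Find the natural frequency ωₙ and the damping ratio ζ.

ωₙ ≈ 2.646 rad/s, ζ ≈ 0.3780

Compare the denominator to the standard form s^2 + 2ζωₙs + ωₙ².
ωₙ² = 7, so ωₙ = √7 ≈ 2.646 rad/s.
2ζωₙ = 2, so ζ = 2/(2·√7) ≈ 0.3780.
With ζ = 0.3780 the response is underdamped.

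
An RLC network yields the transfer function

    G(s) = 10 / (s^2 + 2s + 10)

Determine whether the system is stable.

stable

The denominator s^2 + 2s + 10 factors as (s^2 + 2s + 10), giving poles at s = -1 ± 3j.
Since all poles lie strictly in the left half-plane, the system is stable.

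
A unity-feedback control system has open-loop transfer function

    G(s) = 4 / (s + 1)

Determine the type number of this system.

The denominator has no factor of s at the origin — no free integrator — so this is a Type 0 system.

Type 0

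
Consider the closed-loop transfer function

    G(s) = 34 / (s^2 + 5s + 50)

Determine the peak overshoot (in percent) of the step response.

%OS ≈ 30.5%

Comparing s^2 + 5s + 50 to s^2 + 2ζωₙs + ωₙ²: ωₙ = √50 ≈ 7.071 rad/s and ζ = 5/(2·√50) ≈ 0.3536.
%OS = 100·exp(−πζ/√(1−ζ²)) = 100·exp(−π·0.3536/√(1−0.3536²)) ≈ 30.5%.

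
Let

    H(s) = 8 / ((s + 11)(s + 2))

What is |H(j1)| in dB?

|H(j1)|_dB ≈ -9.79 dB

Substitute s = j1: numerator = 8, denominator = 21 + j13.
|H(j1)| = |8| / |21 + j13| = 8 / 24.698 ≈ 0.3239.
In decibels: 20·log₁₀(0.3239) ≈ -9.79 dB.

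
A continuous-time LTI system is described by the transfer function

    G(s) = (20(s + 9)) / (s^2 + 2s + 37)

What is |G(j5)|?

|G(j5)| ≈ 13.18

Substitute s = j5: numerator = 180 + j100, denominator = 12 + j10.
|G(j5)| = |180 + j100| / |12 + j10| = 205.91 / 15.620 ≈ 13.18.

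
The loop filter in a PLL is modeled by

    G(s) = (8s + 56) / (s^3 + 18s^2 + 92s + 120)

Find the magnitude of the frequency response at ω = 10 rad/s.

|G(j10)| ≈ 0.05806

Substitute s = j10: numerator = 56 + j80, denominator = -1680 - j80.
|G(j10)| = |56 + j80| / |-1680 - j80| = 97.652 / 1681.9 ≈ 0.05806.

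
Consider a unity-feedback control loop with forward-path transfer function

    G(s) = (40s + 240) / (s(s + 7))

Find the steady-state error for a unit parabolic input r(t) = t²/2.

e_ss = ∞

G(s) has one pole at the origin.
This is a Type 1 system; Ka = lim_{s→0} s^2·G(s) = 0, so the steady-state error for a parabola input is infinite.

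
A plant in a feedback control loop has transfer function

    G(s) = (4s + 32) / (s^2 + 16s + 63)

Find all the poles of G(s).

s = -9, -7

The poles are the roots of the denominator s^2 + 16s + 63 = 0.
Factoring: (s + 9)(s + 7) = 0, so s = -9 and s = -7.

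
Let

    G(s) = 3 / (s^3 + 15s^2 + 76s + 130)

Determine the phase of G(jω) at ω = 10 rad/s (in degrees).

∠G(j10) ≈ 170.1°

At s = j10: numerator = 3, denominator = -1370 - j240.
∠G = ∠num − ∠den = 0° − (-170.06°) = 170.1°.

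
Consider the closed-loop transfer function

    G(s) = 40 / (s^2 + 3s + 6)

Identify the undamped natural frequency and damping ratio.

ωₙ ≈ 2.449 rad/s, ζ ≈ 0.6124

Compare the denominator to the standard form s^2 + 2ζωₙs + ωₙ².
ωₙ² = 6, so ωₙ = √6 ≈ 2.449 rad/s.
2ζωₙ = 3, so ζ = 3/(2·√6) ≈ 0.6124.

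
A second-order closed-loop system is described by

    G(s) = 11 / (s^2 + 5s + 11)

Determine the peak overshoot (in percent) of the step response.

%OS ≈ 2.72%

Comparing s^2 + 5s + 11 to s^2 + 2ζωₙs + ωₙ²: ωₙ = √11 ≈ 3.317 rad/s and ζ = 5/(2·√11) ≈ 0.7538.
%OS = 100·exp(−πζ/√(1−ζ²)) = 100·exp(−π·0.7538/√(1−0.7538²)) ≈ 2.72%.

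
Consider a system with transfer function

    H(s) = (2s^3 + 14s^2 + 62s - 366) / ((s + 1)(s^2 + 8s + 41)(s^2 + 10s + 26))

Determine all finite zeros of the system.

Set the numerator to zero: 2s^3 + 14s^2 + 62s - 366 = 0, i.e. 2·(s^3 + 7s^2 + 31s - 183) = 0.
Factoring: (s^2 + 10s + 61)(s - 3) = 0.

s = -5 + 6j, -5 - 6j, 3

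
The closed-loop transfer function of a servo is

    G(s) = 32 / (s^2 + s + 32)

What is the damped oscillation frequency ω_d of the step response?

Comparing s^2 + s + 32 to s^2 + 2ζωₙs + ωₙ²: ωₙ = √32 ≈ 5.657 rad/s and ζ = 1/(2·√32) ≈ 0.08839.
ζωₙ = 1/2 = 0.5, so ω_d = ωₙ√(1−ζ²) = √(ωₙ² − (ζωₙ)²) = √(32 − 0.5²) = √31.75 ≈ 5.635 rad/s.

ω_d ≈ 5.635 rad/s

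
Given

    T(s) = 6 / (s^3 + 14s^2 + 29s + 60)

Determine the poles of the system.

s = -1 ± 2j, -12

The poles are the roots of the denominator s^3 + 14s^2 + 29s + 60 = 0.
Trying s = -12: the polynomial evaluates to 0, so (s + 12) is a factor.
Dividing out leaves s^2 + 2s + 5 = 0.
The quadratic formula then gives s = -1 ± 2j.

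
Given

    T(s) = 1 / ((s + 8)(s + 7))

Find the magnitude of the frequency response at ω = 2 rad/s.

|T(j2)| ≈ 0.01666

Substitute s = j2: numerator = 1, denominator = 52 + j30.
|T(j2)| = |1| / |52 + j30| = 1 / 60.033 ≈ 0.01666.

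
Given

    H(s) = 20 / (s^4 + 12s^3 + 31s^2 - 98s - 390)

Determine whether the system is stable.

unstable

The denominator s^4 + 12s^3 + 31s^2 - 98s - 390 factors as (s^2 + 10s + 26)(s - 3)(s + 5), giving poles at s = -5 + j, -5 - j, 3, -5.
Since the pole(s) at s = 3 lie in the right half-plane, the system is unstable.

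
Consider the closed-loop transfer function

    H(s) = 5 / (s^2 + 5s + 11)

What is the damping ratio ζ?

ζ ≈ 0.7538

Compare the denominator to the standard form s^2 + 2ζωₙs + ωₙ².
ωₙ² = 11, so ωₙ = √11 ≈ 3.317 rad/s.
2ζωₙ = 5, so ζ = 5/(2·√11) ≈ 0.7538.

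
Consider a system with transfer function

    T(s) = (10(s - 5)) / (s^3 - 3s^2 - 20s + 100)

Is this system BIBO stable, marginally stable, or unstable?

The denominator s^3 - 3s^2 - 20s + 100 factors as (s^2 - 8s + 20)(s + 5), giving poles at s = 4 ± 2j, -5.
Since the pole(s) at s = 4 + 2j, 4 - 2j lie in the right half-plane, the system is unstable.

unstable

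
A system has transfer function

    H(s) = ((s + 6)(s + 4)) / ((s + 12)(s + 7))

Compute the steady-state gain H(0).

H(0) = 2/7 ≈ 0.2857

At s = 0 each factor (s + a) contributes a and each (s^2 + bs + c) contributes c.
H(0) = 1·(6) · (4) / ((12) · (7)) = 24/84 = 2/7.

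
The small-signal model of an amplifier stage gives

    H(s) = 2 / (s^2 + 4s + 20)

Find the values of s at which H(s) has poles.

The poles are the roots of the denominator s^2 + 4s + 20 = 0.
Using the quadratic formula: s = (-4 ± √(-64))/2 = -2 ± 4j.

s = -2 ± 4j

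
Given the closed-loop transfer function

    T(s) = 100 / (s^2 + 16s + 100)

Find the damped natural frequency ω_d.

ω_d = 6 rad/s

Comparing s^2 + 16s + 100 to s^2 + 2ζωₙs + ωₙ²: ωₙ = 10 rad/s and ζ = 16/(2·10) = 0.8.
ζωₙ = 16/2 = 8, so ω_d = ωₙ√(1−ζ²) = √(ωₙ² − (ζωₙ)²) = √(100 − 8²) = √36 = 6 rad/s.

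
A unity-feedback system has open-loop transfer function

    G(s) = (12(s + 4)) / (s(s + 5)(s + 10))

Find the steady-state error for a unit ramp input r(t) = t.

e_ss = 1.042

G(s) has one pole at the origin.
This is a Type 1 system. Kv = lim_{s→0} s·G(s) = 48/50 = 24/25.
e_ss = 1/Kv = 1/(24/25) = 25/24 ≈ 1.042.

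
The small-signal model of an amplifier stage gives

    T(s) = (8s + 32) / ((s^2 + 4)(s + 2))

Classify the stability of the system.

The poles can be read from the denominator factors: s = 2j, -2j, -2.
Since the simple pole(s) at s = ±2j lie on the jω-axis with none in the right half-plane, the system is marginally stable.

marginally stable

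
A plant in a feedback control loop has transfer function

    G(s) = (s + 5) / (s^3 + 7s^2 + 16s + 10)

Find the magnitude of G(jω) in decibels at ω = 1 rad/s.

Substitute s = j1: numerator = 5 + j1, denominator = 3 + j15.
|G(j1)| = |5 + j1| / |3 + j15| = 5.0990 / 15.297 ≈ 0.3333.
In decibels: 20·log₁₀(0.3333) ≈ -9.54 dB.

|G(j1)|_dB ≈ -9.54 dB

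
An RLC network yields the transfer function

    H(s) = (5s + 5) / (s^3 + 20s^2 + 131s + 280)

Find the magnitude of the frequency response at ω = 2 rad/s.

|H(j2)| ≈ 0.03458

Substitute s = j2: numerator = 5 + j10, denominator = 200 + j254.
|H(j2)| = |5 + j10| / |200 + j254| = 11.180 / 323.29 ≈ 0.03458.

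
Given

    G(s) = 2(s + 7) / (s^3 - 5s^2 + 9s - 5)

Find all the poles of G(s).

s = 2 ± j, 1

The poles are the roots of the denominator s^3 - 5s^2 + 9s - 5 = 0.
Trying s = 1: the polynomial evaluates to 0, so (s - 1) is a factor.
Dividing out leaves s^2 - 4s + 5 = 0.
The quadratic formula then gives s = 2 ± 1j.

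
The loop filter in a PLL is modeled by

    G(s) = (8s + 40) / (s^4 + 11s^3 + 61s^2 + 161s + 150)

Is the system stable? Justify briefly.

stable

The denominator s^4 + 11s^3 + 61s^2 + 161s + 150 factors as (s^2 + 6s + 25)(s + 2)(s + 3), giving poles at s = -3 + 4j, -3 - 4j, -2, -3.
Since all poles lie strictly in the left half-plane, the system is stable.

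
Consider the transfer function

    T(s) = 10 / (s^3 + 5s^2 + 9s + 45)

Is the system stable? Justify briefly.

marginally stable

The denominator s^3 + 5s^2 + 9s + 45 factors as (s^2 + 9)(s + 5), giving poles at s = ±3j, -5.
Since the simple pole(s) at s = ±3j lie on the jω-axis with none in the right half-plane, the system is marginally stable.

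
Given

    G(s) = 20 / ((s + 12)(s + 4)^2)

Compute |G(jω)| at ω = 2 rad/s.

Substitute s = j2: numerator = 20, denominator = 112 + j216.
|G(j2)| = |20| / |112 + j216| = 20 / 243.31 ≈ 0.08220.

|G(j2)| ≈ 0.08220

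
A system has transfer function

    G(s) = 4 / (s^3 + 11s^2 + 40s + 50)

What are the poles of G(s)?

s = -5, -3 ± j

The poles are the roots of the denominator s^3 + 11s^2 + 40s + 50 = 0.
Trying s = -5: the polynomial evaluates to 0, so (s + 5) is a factor.
Dividing out leaves s^2 + 6s + 10 = 0.
The quadratic formula then gives s = -3 ± 1j.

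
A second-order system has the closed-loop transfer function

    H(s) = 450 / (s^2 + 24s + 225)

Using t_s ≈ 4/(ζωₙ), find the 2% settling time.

Comparing s^2 + 24s + 225 to s^2 + 2ζωₙs + ωₙ²: ωₙ = 15 rad/s and ζ = 24/(2·15) = 0.8.
ζωₙ = 24/2 = 12, so t_s ≈ 4/(ζωₙ) = 4/12 ≈ 0.3333 s.

t_s ≈ 0.3333 s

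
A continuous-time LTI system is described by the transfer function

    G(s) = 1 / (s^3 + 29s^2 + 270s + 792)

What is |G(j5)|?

|G(j5)| ≈ 0.0008151

Substitute s = j5: numerator = 1, denominator = 67 + j1225.
|G(j5)| = |1| / |67 + j1225| = 1 / 1226.8 ≈ 0.0008151.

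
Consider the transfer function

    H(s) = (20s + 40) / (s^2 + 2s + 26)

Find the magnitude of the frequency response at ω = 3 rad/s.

|H(j3)| = 4

Substitute s = j3: numerator = 40 + j60, denominator = 17 + j6.
|H(j3)| = |40 + j60| / |17 + j6| = 72.111 / 18.028 = 4.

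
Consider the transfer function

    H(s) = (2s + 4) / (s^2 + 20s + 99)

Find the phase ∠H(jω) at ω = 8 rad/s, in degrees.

∠H(j8) ≈ -1.697°

At s = j8: numerator = 4 + j16, denominator = 35 + j160.
∠H = ∠num − ∠den = 75.964° − (77.661°) = -1.697°.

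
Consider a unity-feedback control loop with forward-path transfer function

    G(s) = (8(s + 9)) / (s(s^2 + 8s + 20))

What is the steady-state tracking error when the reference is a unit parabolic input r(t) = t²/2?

G(s) has one pole at the origin.
This is a Type 1 system; Ka = lim_{s→0} s^2·G(s) = 0, so the steady-state error for a parabola input is infinite.

e_ss = ∞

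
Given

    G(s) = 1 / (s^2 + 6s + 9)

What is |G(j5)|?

Substitute s = j5: numerator = 1, denominator = -16 + j30.
|G(j5)| = |1| / |-16 + j30| = 1 / 34 ≈ 0.02941.

|G(j5)| ≈ 0.02941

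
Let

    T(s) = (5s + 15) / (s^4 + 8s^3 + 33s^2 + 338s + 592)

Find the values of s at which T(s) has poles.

s = 1 ± 6j, -8, -2

The poles are the roots of the denominator s^4 + 8s^3 + 33s^2 + 338s + 592 = 0.
Trying s = -8: the polynomial evaluates to 0, so (s + 8) is a factor.
Dividing out leaves s^3 + 33s + 74 = 0.
This factors further as (s^2 - 2s + 37)(s + 2) = 0.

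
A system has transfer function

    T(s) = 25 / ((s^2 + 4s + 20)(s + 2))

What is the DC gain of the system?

Set s = 0: T(0) = (25) / (40) = 5/8.

T(0) = 5/8 ≈ 0.6250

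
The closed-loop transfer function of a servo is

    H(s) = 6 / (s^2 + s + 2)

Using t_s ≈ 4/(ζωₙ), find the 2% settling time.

t_s ≈ 8 s

Comparing s^2 + s + 2 to s^2 + 2ζωₙs + ωₙ²: ωₙ = √2 ≈ 1.414 rad/s and ζ = 1/(2·√2) ≈ 0.3536.
ζωₙ = 1/2 = 0.5, so t_s ≈ 4/(ζωₙ) = 4/0.5 = 8 s.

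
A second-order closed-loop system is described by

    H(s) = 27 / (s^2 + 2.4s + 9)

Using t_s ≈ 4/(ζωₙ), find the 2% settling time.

t_s ≈ 3.333 s

Comparing s^2 + 2.4s + 9 to s^2 + 2ζωₙs + ωₙ²: ωₙ = 3 rad/s and ζ = 2.4/(2·3) = 0.4.
ζωₙ = 2.4/2 = 1.2, so t_s ≈ 4/(ζωₙ) = 4/1.2 ≈ 3.333 s.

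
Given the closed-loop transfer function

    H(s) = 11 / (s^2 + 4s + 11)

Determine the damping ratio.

ζ ≈ 0.6030

Compare the denominator to the standard form s^2 + 2ζωₙs + ωₙ².
ωₙ² = 11, so ωₙ = √11 ≈ 3.317 rad/s.
2ζωₙ = 4, so ζ = 4/(2·√11) ≈ 0.6030.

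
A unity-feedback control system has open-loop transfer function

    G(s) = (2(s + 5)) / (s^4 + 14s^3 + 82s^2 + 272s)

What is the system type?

The denominator has 1 factor of s at the origin (free integrator), so this is a Type 1 system.

Type 1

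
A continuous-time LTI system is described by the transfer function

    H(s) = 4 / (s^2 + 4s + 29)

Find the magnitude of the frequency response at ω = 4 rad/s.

Substitute s = j4: numerator = 4, denominator = 13 + j16.
|H(j4)| = |4| / |13 + j16| = 4 / 20.616 ≈ 0.1940.

|H(j4)| ≈ 0.1940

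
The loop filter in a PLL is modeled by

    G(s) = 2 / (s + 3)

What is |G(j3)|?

Substitute s = j3: numerator = 2, denominator = 3 + j3.
|G(j3)| = |2| / |3 + j3| = 2 / 4.2426 ≈ 0.4714.

|G(j3)| ≈ 0.4714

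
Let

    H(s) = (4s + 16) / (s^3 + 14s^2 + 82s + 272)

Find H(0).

Set s = 0: H(0) = (16) / (272) = 1/17.

H(0) = 1/17 ≈ 0.05882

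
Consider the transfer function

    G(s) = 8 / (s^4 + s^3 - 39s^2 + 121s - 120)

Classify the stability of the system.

The denominator s^4 + s^3 - 39s^2 + 121s - 120 factors as (s - 3)(s^2 - 4s + 5)(s + 8), giving poles at s = 3, 2 + j, 2 - j, -8.
Since the pole(s) at s = 3, 2 ± j lie in the right half-plane, the system is unstable.

unstable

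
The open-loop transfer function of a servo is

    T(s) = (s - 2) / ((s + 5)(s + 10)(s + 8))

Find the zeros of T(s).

s = 2

Set the numerator to zero: s - 2 = 0.
So s = 2.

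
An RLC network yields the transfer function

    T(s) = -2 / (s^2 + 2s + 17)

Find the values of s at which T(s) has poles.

s = -1 ± 4j

The poles are the roots of the denominator s^2 + 2s + 17 = 0.
Using the quadratic formula: s = (-2 ± √(-64))/2 = -1 ± 4j.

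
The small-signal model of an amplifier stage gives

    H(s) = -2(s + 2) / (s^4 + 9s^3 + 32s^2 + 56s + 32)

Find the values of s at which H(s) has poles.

s = -2 + 2j, -2 - 2j, -1, -4

The poles are the roots of the denominator s^4 + 9s^3 + 32s^2 + 56s + 32 = 0.
Trying s = -1: the polynomial evaluates to 0, so (s + 1) is a factor.
Dividing out leaves s^3 + 8s^2 + 24s + 32 = 0.
This factors further as (s^2 + 4s + 8)(s + 4) = 0.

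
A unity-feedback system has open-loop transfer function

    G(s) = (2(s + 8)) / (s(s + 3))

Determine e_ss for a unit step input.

e_ss = 0

G(s) has one pole at the origin.
This is a Type 1 system; for a step input the steady-state error is zero.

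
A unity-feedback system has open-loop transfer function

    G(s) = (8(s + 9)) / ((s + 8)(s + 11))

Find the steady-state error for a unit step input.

e_ss = 0.5500

G(s) has no poles at the origin.
This is a Type 0 system. Kp = lim_{s→0} G(s) = 72/88 = 9/11.
e_ss = 1/(1 + Kp) = 1/(1 + 9/11) = 11/20 ≈ 0.5500.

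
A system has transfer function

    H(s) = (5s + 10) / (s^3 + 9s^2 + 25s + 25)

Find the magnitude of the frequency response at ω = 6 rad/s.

|H(j6)| ≈ 0.1033

Substitute s = j6: numerator = 10 + j30, denominator = -299 - j66.
|H(j6)| = |10 + j30| / |-299 - j66| = 31.623 / 306.20 ≈ 0.1033.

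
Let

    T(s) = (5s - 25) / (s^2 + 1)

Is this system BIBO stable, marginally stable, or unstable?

The denominator s^2 + 1 factors as (s^2 + 1), giving poles at s = j, -j.
Since the simple pole(s) at s = j, -j lie on the jω-axis with none in the right half-plane, the system is marginally stable.

marginally stable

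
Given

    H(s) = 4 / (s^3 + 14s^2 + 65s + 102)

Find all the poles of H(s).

The poles are the roots of the denominator s^3 + 14s^2 + 65s + 102 = 0.
Trying s = -6: the polynomial evaluates to 0, so (s + 6) is a factor.
Dividing out leaves s^2 + 8s + 17 = 0.
The quadratic formula then gives s = -4 ± 1j.

s = -4 + j, -4 - j, -6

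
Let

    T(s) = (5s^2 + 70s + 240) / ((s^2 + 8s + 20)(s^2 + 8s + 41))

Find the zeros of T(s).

s = -6, -8

Set the numerator to zero: 5s^2 + 70s + 240 = 0, i.e. 5·(s^2 + 14s + 48) = 0.
Factoring: (s + 6)(s + 8) = 0.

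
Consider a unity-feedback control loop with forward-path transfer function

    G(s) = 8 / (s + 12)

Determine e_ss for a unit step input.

G(s) has no poles at the origin.
This is a Type 0 system. Kp = lim_{s→0} G(s) = 8/12 = 2/3.
e_ss = 1/(1 + Kp) = 1/(1 + 2/3) = 3/5 ≈ 0.6000.

e_ss = 0.6000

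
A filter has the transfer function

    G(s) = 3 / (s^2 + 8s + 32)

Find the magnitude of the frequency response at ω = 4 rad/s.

|G(j4)| ≈ 0.08385

Substitute s = j4: numerator = 3, denominator = 16 + j32.
|G(j4)| = |3| / |16 + j32| = 3 / 35.777 ≈ 0.08385.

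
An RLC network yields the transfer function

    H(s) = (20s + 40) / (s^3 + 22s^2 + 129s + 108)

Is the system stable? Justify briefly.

The denominator s^3 + 22s^2 + 129s + 108 factors as (s + 1)(s + 9)(s + 12), giving poles at s = -1, -9, -12.
Since all poles lie strictly in the left half-plane, the system is stable.

stable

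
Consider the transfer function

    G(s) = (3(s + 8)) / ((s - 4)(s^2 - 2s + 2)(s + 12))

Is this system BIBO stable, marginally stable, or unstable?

unstable

The poles can be read from the denominator factors: s = 4, 1 + j, 1 - j, -12.
Since the pole(s) at s = 4, 1 ± j lie in the right half-plane, the system is unstable.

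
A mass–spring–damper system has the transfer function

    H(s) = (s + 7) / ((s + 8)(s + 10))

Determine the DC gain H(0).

At s = 0 each factor (s + a) contributes a and each (s^2 + bs + c) contributes c.
H(0) = 1·(7) / ((8) · (10)) = 7/80 = 7/80.

H(0) = 7/80 ≈ 0.08750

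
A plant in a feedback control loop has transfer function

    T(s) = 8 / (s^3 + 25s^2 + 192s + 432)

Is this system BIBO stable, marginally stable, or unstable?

The denominator s^3 + 25s^2 + 192s + 432 factors as (s + 4)(s + 9)(s + 12), giving poles at s = -4, -9, -12.
Since all poles lie strictly in the left half-plane, the system is stable.

stable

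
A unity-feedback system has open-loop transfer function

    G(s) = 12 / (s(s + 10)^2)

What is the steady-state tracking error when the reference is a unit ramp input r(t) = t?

G(s) has one pole at the origin.
This is a Type 1 system. Kv = lim_{s→0} s·G(s) = 12/100 = 3/25.
e_ss = 1/Kv = 1/(3/25) = 25/3 ≈ 8.333.

e_ss = 8.333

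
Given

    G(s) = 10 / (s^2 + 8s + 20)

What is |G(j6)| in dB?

|G(j6)|_dB ≈ -14.1 dB

Substitute s = j6: numerator = 10, denominator = -16 + j48.
|G(j6)| = |10| / |-16 + j48| = 10 / 50.596 ≈ 0.1976.
In decibels: 20·log₁₀(0.1976) ≈ -14.1 dB.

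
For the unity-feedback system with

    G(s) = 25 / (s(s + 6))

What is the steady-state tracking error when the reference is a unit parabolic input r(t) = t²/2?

G(s) has one pole at the origin.
This is a Type 1 system; Ka = lim_{s→0} s^2·G(s) = 0, so the steady-state error for a parabola input is infinite.

e_ss = ∞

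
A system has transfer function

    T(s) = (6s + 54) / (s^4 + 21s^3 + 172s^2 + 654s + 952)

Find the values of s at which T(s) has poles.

The poles are the roots of the denominator s^4 + 21s^3 + 172s^2 + 654s + 952 = 0.
Trying s = -4: the polynomial evaluates to 0, so (s + 4) is a factor.
Dividing out leaves s^3 + 17s^2 + 104s + 238 = 0.
This factors further as (s^2 + 10s + 34)(s + 7) = 0.

s = -5 ± 3j, -4, -7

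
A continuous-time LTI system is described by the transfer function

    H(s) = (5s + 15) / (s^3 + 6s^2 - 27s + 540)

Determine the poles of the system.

s = 3 + 6j, 3 - 6j, -12

The poles are the roots of the denominator s^3 + 6s^2 - 27s + 540 = 0.
Trying s = -12: the polynomial evaluates to 0, so (s + 12) is a factor.
Dividing out leaves s^2 - 6s + 45 = 0.
The quadratic formula then gives s = 3 ± 6j.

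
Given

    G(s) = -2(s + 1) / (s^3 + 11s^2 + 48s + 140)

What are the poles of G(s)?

The poles are the roots of the denominator s^3 + 11s^2 + 48s + 140 = 0.
Trying s = -7: the polynomial evaluates to 0, so (s + 7) is a factor.
Dividing out leaves s^2 + 4s + 20 = 0.
The quadratic formula then gives s = -2 ± 4j.

s = -2 + 4j, -2 - 4j, -7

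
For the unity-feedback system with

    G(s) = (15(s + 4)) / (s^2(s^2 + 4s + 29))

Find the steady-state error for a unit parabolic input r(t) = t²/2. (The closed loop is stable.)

e_ss = 0.4833

G(s) has 2 poles at the origin.
This is a Type 2 system. Ka = lim_{s→0} s^2·G(s) = 60/29.
e_ss = 1/Ka = 1/(60/29) = 29/60 ≈ 0.4833.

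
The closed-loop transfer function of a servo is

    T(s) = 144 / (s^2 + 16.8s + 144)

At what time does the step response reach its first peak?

t_p ≈ 0.3666 s

Comparing s^2 + 16.8s + 144 to s^2 + 2ζωₙs + ωₙ²: ωₙ = 12 rad/s and ζ = 16.8/(2·12) = 0.7.
ζωₙ = 16.8/2 = 8.4, so ω_d = ωₙ√(1−ζ²) = √(ωₙ² − (ζωₙ)²) = √(144 − 8.4²) = √73.44 ≈ 8.570 rad/s.
t_p = π/ω_d = π/8.570 ≈ 0.3666 s.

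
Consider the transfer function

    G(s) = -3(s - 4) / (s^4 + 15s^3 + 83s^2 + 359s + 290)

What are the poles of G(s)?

s = -1, -2 ± 5j, -10

The poles are the roots of the denominator s^4 + 15s^3 + 83s^2 + 359s + 290 = 0.
Trying s = -1: the polynomial evaluates to 0, so (s + 1) is a factor.
Dividing out leaves s^3 + 14s^2 + 69s + 290 = 0.
This factors further as (s^2 + 4s + 29)(s + 10) = 0.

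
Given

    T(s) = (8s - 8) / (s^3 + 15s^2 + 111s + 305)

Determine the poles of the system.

The poles are the roots of the denominator s^3 + 15s^2 + 111s + 305 = 0.
Trying s = -5: the polynomial evaluates to 0, so (s + 5) is a factor.
Dividing out leaves s^2 + 10s + 61 = 0.
The quadratic formula then gives s = -5 ± 6j.

s = -5 ± 6j, -5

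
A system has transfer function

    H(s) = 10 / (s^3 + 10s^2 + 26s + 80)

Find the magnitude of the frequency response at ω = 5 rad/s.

Substitute s = j5: numerator = 10, denominator = -170 + j5.
|H(j5)| = |10| / |-170 + j5| = 10 / 170.07 ≈ 0.05880.

|H(j5)| ≈ 0.05880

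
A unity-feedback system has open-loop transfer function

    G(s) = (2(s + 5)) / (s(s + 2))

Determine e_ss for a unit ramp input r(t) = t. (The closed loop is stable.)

e_ss = 0.2000

G(s) has one pole at the origin.
This is a Type 1 system. Kv = lim_{s→0} s·G(s) = 10/2 = 5.
e_ss = 1/Kv = 1/(5) = 1/5 ≈ 0.2000.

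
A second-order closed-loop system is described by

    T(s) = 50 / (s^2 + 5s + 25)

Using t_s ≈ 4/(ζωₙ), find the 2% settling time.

t_s ≈ 1.600 s

Comparing s^2 + 5s + 25 to s^2 + 2ζωₙs + ωₙ²: ωₙ = 5 rad/s and ζ = 5/(2·5) = 0.5.
ζωₙ = 5/2 = 2.5, so t_s ≈ 4/(ζωₙ) = 4/2.5 = 1.600 s.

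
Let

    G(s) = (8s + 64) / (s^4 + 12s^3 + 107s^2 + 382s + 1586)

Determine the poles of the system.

The poles are the roots of the denominator s^4 + 12s^3 + 107s^2 + 382s + 1586 = 0.
No real roots exist; factor into two real quadratics: (s^2 + 2s + 26)(s^2 + 10s + 61) = 0.
Each quadratic gives a conjugate pair via the quadratic formula.

s = -1 + 5j, -1 - 5j, -5 + 6j, -5 - 6j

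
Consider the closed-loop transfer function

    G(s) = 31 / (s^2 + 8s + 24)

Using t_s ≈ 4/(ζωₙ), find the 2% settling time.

Comparing s^2 + 8s + 24 to s^2 + 2ζωₙs + ωₙ²: ωₙ = √24 ≈ 4.899 rad/s and ζ = 8/(2·√24) ≈ 0.8165.
ζωₙ = 8/2 = 4, so t_s ≈ 4/(ζωₙ) = 4/4 = 1 s.

t_s ≈ 1 s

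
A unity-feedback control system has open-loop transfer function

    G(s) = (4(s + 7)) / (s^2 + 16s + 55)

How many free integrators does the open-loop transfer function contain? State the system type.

Type 0

The denominator has no factor of s at the origin — no free integrator — so this is a Type 0 system.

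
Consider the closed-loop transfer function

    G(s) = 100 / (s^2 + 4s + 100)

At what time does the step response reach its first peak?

Comparing s^2 + 4s + 100 to s^2 + 2ζωₙs + ωₙ²: ωₙ = 10 rad/s and ζ = 4/(2·10) = 0.2.
ζωₙ = 4/2 = 2, so ω_d = ωₙ√(1−ζ²) = √(ωₙ² − (ζωₙ)²) = √(100 − 2²) = √96 ≈ 9.798 rad/s.
t_p = π/ω_d = π/9.798 ≈ 0.3206 s.

t_p ≈ 0.3206 s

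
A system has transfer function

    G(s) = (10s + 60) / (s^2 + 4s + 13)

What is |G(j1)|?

|G(j1)| ≈ 4.809

Substitute s = j1: numerator = 60 + j10, denominator = 12 + j4.
|G(j1)| = |60 + j10| / |12 + j4| = 60.828 / 12.649 ≈ 4.809.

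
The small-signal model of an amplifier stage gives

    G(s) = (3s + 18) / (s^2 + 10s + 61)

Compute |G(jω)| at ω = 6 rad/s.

|G(j6)| ≈ 0.3916

Substitute s = j6: numerator = 18 + j18, denominator = 25 + j60.
|G(j6)| = |18 + j18| / |25 + j60| = 25.456 / 65 ≈ 0.3916.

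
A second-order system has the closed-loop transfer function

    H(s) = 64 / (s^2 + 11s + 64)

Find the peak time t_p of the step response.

t_p ≈ 0.5408 s

Comparing s^2 + 11s + 64 to s^2 + 2ζωₙs + ωₙ²: ωₙ = 8 rad/s and ζ = 11/(2·8) = 0.6875.
ζωₙ = 11/2 = 5.5, so ω_d = ωₙ√(1−ζ²) = √(ωₙ² − (ζωₙ)²) = √(64 − 5.5²) = √33.75 ≈ 5.809 rad/s.
t_p = π/ω_d = π/5.809 ≈ 0.5408 s.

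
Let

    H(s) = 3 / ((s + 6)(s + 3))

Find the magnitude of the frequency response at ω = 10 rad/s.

|H(j10)| ≈ 0.02464

Substitute s = j10: numerator = 3, denominator = -82 + j90.
|H(j10)| = |3| / |-82 + j90| = 3 / 121.75 ≈ 0.02464.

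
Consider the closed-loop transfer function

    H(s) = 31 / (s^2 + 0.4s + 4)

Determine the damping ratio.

ζ = 0.1

Compare the denominator to the standard form s^2 + 2ζωₙs + ωₙ².
ωₙ² = 4, so ωₙ = 2 rad/s.
2ζωₙ = 0.4, so ζ = 0.4/(2·2) = 0.1.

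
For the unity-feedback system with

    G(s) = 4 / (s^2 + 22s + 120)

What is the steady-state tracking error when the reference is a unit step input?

e_ss = 0.9677

G(s) has no poles at the origin.
This is a Type 0 system. Kp = lim_{s→0} G(s) = 4/120 = 1/30.
e_ss = 1/(1 + Kp) = 1/(1 + 1/30) = 30/31 ≈ 0.9677.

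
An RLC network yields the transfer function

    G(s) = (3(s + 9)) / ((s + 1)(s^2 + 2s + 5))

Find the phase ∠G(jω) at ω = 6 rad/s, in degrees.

∠G(j6) ≈ 154.3°

At s = j6: numerator = 27 + j18, denominator = -103 - j174.
∠G = ∠num − ∠den = 33.690° − (-120.62°) = 154.3°.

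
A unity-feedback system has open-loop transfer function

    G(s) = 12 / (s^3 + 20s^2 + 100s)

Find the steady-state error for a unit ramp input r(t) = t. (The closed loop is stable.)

e_ss = 8.333

G(s) has one pole at the origin.
This is a Type 1 system. Kv = lim_{s→0} s·G(s) = 12/100 = 3/25.
e_ss = 1/Kv = 1/(3/25) = 25/3 ≈ 8.333.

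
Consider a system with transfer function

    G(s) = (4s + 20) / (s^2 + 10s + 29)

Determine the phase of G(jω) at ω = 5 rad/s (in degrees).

At s = j5: numerator = 20 + j20, denominator = 4 + j50.
∠G = ∠num − ∠den = 45° − (85.426°) = -40.43°.

∠G(j5) ≈ -40.43°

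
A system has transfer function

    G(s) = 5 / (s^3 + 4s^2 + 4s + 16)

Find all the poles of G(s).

The poles are the roots of the denominator s^3 + 4s^2 + 4s + 16 = 0.
Trying s = -4: the polynomial evaluates to 0, so (s + 4) is a factor.
Dividing out leaves s^2 + 4 = 0.
The quadratic formula then gives s = 0 ± 2j.

s = ±2j, -4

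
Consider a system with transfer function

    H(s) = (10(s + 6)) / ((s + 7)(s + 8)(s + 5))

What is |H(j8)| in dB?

Substitute s = j8: numerator = 60 + j80, denominator = -1000 + j536.
|H(j8)| = |60 + j80| / |-1000 + j536| = 100 / 1134.6 ≈ 0.08814.
In decibels: 20·log₁₀(0.08814) ≈ -21.1 dB.

|H(j8)|_dB ≈ -21.1 dB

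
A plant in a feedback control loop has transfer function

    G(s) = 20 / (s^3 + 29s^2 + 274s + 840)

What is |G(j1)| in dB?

|G(j1)|_dB ≈ -32.6 dB

Substitute s = j1: numerator = 20, denominator = 811 + j273.
|G(j1)| = |20| / |811 + j273| = 20 / 855.72 ≈ 0.02337.
In decibels: 20·log₁₀(0.02337) ≈ -32.6 dB.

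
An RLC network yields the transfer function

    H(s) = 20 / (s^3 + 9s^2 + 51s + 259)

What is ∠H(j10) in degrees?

At s = j10: numerator = 20, denominator = -641 - j490.
∠H = ∠num − ∠den = 0° − (-142.60°) = 142.6°.

∠H(j10) ≈ 142.6°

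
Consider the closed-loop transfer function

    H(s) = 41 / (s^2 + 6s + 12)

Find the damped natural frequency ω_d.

ω_d ≈ 1.732 rad/s

Comparing s^2 + 6s + 12 to s^2 + 2ζωₙs + ωₙ²: ωₙ = √12 ≈ 3.464 rad/s and ζ = 6/(2·√12) ≈ 0.8660.
ζωₙ = 6/2 = 3, so ω_d = ωₙ√(1−ζ²) = √(ωₙ² − (ζωₙ)²) = √(12 − 3²) = √3 ≈ 1.732 rad/s.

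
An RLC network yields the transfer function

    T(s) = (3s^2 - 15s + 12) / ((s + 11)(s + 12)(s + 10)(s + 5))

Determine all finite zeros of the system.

Set the numerator to zero: 3s^2 - 15s + 12 = 0, i.e. 3·(s^2 - 5s + 4) = 0.
Factoring: (s - 4)(s - 1) = 0.

s = 4, 1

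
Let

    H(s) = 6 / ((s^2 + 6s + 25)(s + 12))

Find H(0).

At s = 0 each factor (s + a) contributes a and each (s^2 + bs + c) contributes c.
H(0) = 6·1 / ((25) · (12)) = 6/300 = 1/50.

H(0) = 1/50 ≈ 0.02000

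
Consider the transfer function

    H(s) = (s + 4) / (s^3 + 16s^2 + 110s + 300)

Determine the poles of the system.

s = -5 ± 5j, -6

The poles are the roots of the denominator s^3 + 16s^2 + 110s + 300 = 0.
Trying s = -6: the polynomial evaluates to 0, so (s + 6) is a factor.
Dividing out leaves s^2 + 10s + 50 = 0.
The quadratic formula then gives s = -5 ± 5j.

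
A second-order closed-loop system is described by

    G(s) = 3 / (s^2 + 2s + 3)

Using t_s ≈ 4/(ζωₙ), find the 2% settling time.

Comparing s^2 + 2s + 3 to s^2 + 2ζωₙs + ωₙ²: ωₙ = √3 ≈ 1.732 rad/s and ζ = 2/(2·√3) ≈ 0.5774.
ζωₙ = 2/2 = 1, so t_s ≈ 4/(ζωₙ) = 4/1 = 4 s.

t_s ≈ 4 s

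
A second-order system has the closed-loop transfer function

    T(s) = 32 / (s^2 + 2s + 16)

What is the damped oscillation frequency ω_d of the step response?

Comparing s^2 + 2s + 16 to s^2 + 2ζωₙs + ωₙ²: ωₙ = 4 rad/s and ζ = 2/(2·4) = 0.25.
ζωₙ = 2/2 = 1, so ω_d = ωₙ√(1−ζ²) = √(ωₙ² − (ζωₙ)²) = √(16 − 1²) = √15 ≈ 3.873 rad/s.

ω_d ≈ 3.873 rad/s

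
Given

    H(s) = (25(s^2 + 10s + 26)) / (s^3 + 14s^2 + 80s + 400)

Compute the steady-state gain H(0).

H(0) = 13/8 ≈ 1.625

Set s = 0: H(0) = (650) / (400) = 13/8.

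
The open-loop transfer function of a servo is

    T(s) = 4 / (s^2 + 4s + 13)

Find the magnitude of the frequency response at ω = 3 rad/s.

Substitute s = j3: numerator = 4, denominator = 4 + j12.
|T(j3)| = |4| / |4 + j12| = 4 / 12.649 ≈ 0.3162.

|T(j3)| ≈ 0.3162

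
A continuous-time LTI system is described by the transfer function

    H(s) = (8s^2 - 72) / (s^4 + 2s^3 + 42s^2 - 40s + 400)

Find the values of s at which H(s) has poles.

The poles are the roots of the denominator s^4 + 2s^3 + 42s^2 - 40s + 400 = 0.
No real roots exist; factor into two real quadratics: (s^2 - 2s + 10)(s^2 + 4s + 40) = 0.
Each quadratic gives a conjugate pair via the quadratic formula.

s = 1 ± 3j, -2 ± 6j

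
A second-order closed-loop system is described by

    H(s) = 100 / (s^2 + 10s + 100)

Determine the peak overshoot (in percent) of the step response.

%OS ≈ 16.3%

Comparing s^2 + 10s + 100 to s^2 + 2ζωₙs + ωₙ²: ωₙ = 10 rad/s and ζ = 10/(2·10) = 0.5.
%OS = 100·exp(−πζ/√(1−ζ²)) = 100·exp(−π·0.5/√(1−0.5²)) ≈ 16.3%.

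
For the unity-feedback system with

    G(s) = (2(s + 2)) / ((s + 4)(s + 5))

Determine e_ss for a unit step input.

G(s) has no poles at the origin.
This is a Type 0 system. Kp = lim_{s→0} G(s) = 4/20 = 1/5.
e_ss = 1/(1 + Kp) = 1/(1 + 1/5) = 5/6 ≈ 0.8333.

e_ss = 0.8333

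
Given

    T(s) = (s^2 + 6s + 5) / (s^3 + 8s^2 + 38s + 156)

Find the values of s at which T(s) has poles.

The poles are the roots of the denominator s^3 + 8s^2 + 38s + 156 = 0.
Trying s = -6: the polynomial evaluates to 0, so (s + 6) is a factor.
Dividing out leaves s^2 + 2s + 26 = 0.
The quadratic formula then gives s = -1 ± 5j.

s = -6, -1 + 5j, -1 - 5j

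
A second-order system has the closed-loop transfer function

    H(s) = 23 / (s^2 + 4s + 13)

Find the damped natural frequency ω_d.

ω_d = 3 rad/s

Comparing s^2 + 4s + 13 to s^2 + 2ζωₙs + ωₙ²: ωₙ = √13 ≈ 3.606 rad/s and ζ = 4/(2·√13) ≈ 0.5547.
ζωₙ = 4/2 = 2, so ω_d = ωₙ√(1−ζ²) = √(ωₙ² − (ζωₙ)²) = √(13 − 2²) = √9 = 3 rad/s.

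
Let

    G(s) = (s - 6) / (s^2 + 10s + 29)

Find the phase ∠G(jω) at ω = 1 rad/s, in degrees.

∠G(j1) ≈ 150.9°

At s = j1: numerator = -6 + j1, denominator = 28 + j10.
∠G = ∠num − ∠den = 170.54° − (19.654°) = 150.9°.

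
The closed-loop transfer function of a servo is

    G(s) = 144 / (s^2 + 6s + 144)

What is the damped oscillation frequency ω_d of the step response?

ω_d ≈ 11.62 rad/s

Comparing s^2 + 6s + 144 to s^2 + 2ζωₙs + ωₙ²: ωₙ = 12 rad/s and ζ = 6/(2·12) = 0.25.
ζωₙ = 6/2 = 3, so ω_d = ωₙ√(1−ζ²) = √(ωₙ² − (ζωₙ)²) = √(144 − 3²) = √135 ≈ 11.62 rad/s.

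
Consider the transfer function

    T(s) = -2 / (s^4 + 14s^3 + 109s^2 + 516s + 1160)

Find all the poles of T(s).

s = -5 ± 2j, -2 ± 6j

The poles are the roots of the denominator s^4 + 14s^3 + 109s^2 + 516s + 1160 = 0.
No real roots exist; factor into two real quadratics: (s^2 + 10s + 29)(s^2 + 4s + 40) = 0.
Each quadratic gives a conjugate pair via the quadratic formula.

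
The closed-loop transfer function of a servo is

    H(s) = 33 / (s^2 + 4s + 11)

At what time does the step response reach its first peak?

Comparing s^2 + 4s + 11 to s^2 + 2ζωₙs + ωₙ²: ωₙ = √11 ≈ 3.317 rad/s and ζ = 4/(2·√11) ≈ 0.6030.
ζωₙ = 4/2 = 2, so ω_d = ωₙ√(1−ζ²) = √(ωₙ² − (ζωₙ)²) = √(11 − 2²) = √7 ≈ 2.646 rad/s.
t_p = π/ω_d = π/2.646 ≈ 1.187 s.

t_p ≈ 1.187 s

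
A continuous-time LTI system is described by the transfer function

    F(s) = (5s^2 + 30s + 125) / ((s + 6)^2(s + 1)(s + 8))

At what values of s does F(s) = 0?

Set the numerator to zero: 5s^2 + 30s + 125 = 0, i.e. 5·(s^2 + 6s + 25) = 0.
Factoring: (s^2 + 6s + 25) = 0.

s = -3 ± 4j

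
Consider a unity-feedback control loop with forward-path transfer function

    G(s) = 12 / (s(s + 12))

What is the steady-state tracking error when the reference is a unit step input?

G(s) has one pole at the origin.
This is a Type 1 system; for a step input the steady-state error is zero.

e_ss = 0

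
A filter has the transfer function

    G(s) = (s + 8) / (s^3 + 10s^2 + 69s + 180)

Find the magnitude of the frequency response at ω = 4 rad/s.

|G(j4)| ≈ 0.04200

Substitute s = j4: numerator = 8 + j4, denominator = 20 + j212.
|G(j4)| = |8 + j4| / |20 + j212| = 8.9443 / 212.94 ≈ 0.04200.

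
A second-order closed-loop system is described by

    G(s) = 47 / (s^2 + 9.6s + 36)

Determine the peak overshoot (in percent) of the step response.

Comparing s^2 + 9.6s + 36 to s^2 + 2ζωₙs + ωₙ²: ωₙ = 6 rad/s and ζ = 9.6/(2·6) = 0.8.
%OS = 100·exp(−πζ/√(1−ζ²)) = 100·exp(−π·0.8/√(1−0.8²)) ≈ 1.52%.

%OS ≈ 1.52%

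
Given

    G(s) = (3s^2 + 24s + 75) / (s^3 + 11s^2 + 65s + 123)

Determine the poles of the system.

The poles are the roots of the denominator s^3 + 11s^2 + 65s + 123 = 0.
Trying s = -3: the polynomial evaluates to 0, so (s + 3) is a factor.
Dividing out leaves s^2 + 8s + 41 = 0.
The quadratic formula then gives s = -4 ± 5j.

s = -4 + 5j, -4 - 5j, -3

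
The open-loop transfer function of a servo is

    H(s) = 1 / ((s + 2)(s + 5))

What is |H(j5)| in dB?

|H(j5)|_dB ≈ -31.6 dB

Substitute s = j5: numerator = 1, denominator = -15 + j35.
|H(j5)| = |1| / |-15 + j35| = 1 / 38.079 ≈ 0.02626.
In decibels: 20·log₁₀(0.02626) ≈ -31.6 dB.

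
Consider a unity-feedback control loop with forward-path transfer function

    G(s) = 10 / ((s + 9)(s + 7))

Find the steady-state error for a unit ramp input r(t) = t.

e_ss = ∞

G(s) has no poles at the origin.
This is a Type 0 system; Kv = lim_{s→0} s·G(s) = 0, so the steady-state error for a ramp input is infinite.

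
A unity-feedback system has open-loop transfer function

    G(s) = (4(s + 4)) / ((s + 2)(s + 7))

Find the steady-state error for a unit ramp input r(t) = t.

G(s) has no poles at the origin.
This is a Type 0 system; Kv = lim_{s→0} s·G(s) = 0, so the steady-state error for a ramp input is infinite.

e_ss = ∞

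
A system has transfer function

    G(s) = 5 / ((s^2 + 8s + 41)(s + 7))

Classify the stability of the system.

The poles can be read from the denominator factors: s = -4 + 5j, -4 - 5j, -7.
Since all poles lie strictly in the left half-plane, the system is stable.

stable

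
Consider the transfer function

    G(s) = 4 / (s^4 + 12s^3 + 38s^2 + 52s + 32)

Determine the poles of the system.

The poles are the roots of the denominator s^4 + 12s^3 + 38s^2 + 52s + 32 = 0.
Trying s = -2: the polynomial evaluates to 0, so (s + 2) is a factor.
Dividing out leaves s^3 + 10s^2 + 18s + 16 = 0.
This factors further as (s + 8)(s^2 + 2s + 2) = 0.

s = -2, -8, -1 + j, -1 - j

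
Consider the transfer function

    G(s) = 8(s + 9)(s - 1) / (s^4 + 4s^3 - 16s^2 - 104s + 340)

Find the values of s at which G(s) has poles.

The poles are the roots of the denominator s^4 + 4s^3 - 16s^2 - 104s + 340 = 0.
No real roots exist; factor into two real quadratics: (s^2 - 6s + 10)(s^2 + 10s + 34) = 0.
Each quadratic gives a conjugate pair via the quadratic formula.

s = 3 + j, 3 - j, -5 + 3j, -5 - 3j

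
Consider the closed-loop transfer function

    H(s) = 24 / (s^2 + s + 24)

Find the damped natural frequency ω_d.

ω_d ≈ 4.873 rad/s

Comparing s^2 + s + 24 to s^2 + 2ζωₙs + ωₙ²: ωₙ = √24 ≈ 4.899 rad/s and ζ = 1/(2·√24) ≈ 0.1021.
ζωₙ = 1/2 = 0.5, so ω_d = ωₙ√(1−ζ²) = √(ωₙ² − (ζωₙ)²) = √(24 − 0.5²) = √23.75 ≈ 4.873 rad/s.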